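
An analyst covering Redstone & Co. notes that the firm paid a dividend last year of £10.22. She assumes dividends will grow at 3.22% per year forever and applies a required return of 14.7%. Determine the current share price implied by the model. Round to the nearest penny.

Gordon growth model: P₀ = D₁/(r − g). D₁ = 10.22 × (1 + 0.0322) = 10.5491.
P₀ = 10.5491 / (0.147 − 0.0322) = 10.5491 / 0.1148 = 91.8910

£91.89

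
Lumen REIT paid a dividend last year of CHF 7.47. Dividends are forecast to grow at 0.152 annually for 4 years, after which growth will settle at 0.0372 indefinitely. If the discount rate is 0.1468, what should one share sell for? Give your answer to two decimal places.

CHF 102.20

Two-stage DDM. Project D₁…D_4 at 0.152, terminal growth 0.0372, discount at r = 0.1468.
D_1 = 8.6054
D_2 = 9.9135
D_3 = 11.4203
D_4 = 13.1562
Terminal value at t=4: TV = D_5/(r−g) = 13.6456/(0.1468−0.0372) = 124.5038
P₀ = 8.6054/(1+0.1468)^1 + 9.9135/(1+0.1468)^2 + 11.4203/(1+0.1468)^3 + 13.1562/(1+0.1468)^4 + 124.5038/(1+0.1468)^4 = 102.2036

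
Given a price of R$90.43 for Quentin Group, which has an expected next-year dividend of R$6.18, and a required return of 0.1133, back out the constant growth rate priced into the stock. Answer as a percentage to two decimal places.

4.50%

From P₀ = D₁/(r − g), the implied growth is g = r − D₁/P₀.
g = 0.1133 − 6.18/90.43 = 0.1133 − 0.06834 = 0.04496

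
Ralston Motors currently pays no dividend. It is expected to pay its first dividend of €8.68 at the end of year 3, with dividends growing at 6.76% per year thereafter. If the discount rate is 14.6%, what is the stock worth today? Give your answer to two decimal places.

Deferred-dividend DDM. At t=2 the remaining stream is a growing perpetuity with first payment D_3 = 8.68.
V_2 = D_3/(r−g) = 8.68/(0.146−0.0676) = 110.7143
P₀ = V_2/(1+r)^2 = 110.7143/(1+0.146)^2 = 84.3013

€84.30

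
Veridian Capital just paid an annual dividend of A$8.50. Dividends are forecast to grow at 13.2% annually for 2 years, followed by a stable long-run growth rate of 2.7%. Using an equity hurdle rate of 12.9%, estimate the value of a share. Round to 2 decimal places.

A$103.11

Two-stage DDM. Project D₁…D_2 at 0.132, terminal growth 0.027, discount at r = 0.129.
D_1 = 9.6220
D_2 = 10.8921
Terminal value at t=2: TV = D_3/(r−g) = 11.1862/(0.129−0.027) = 109.6685
P₀ = 9.6220/(1+0.129)^1 + 10.8921/(1+0.129)^2 + 109.6685/(1+0.129)^2 = 103.1066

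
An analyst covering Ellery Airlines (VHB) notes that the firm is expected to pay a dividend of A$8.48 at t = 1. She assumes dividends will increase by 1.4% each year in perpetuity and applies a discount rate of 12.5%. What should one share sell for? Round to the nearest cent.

Gordon growth model: P₀ = D₁/(r − g), with D₁ = 8.48 given directly.
P₀ = 8.4800 / (0.125 − 0.014) = 8.4800 / 0.111 = 76.3964

A$76.40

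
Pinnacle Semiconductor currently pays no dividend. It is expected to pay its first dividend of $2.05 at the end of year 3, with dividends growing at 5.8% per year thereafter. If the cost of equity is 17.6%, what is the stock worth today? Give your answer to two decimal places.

Deferred-dividend DDM. At t=2 the remaining stream is a growing perpetuity with first payment D_3 = 2.05.
V_2 = D_3/(r−g) = 2.05/(0.176−0.058) = 17.3729
P₀ = V_2/(1+r)^2 = 17.3729/(1+0.176)^2 = 12.5620

$12.56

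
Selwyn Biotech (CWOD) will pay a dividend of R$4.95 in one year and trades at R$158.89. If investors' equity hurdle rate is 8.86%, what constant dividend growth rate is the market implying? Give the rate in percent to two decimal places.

5.74%

From P₀ = D₁/(r − g), the implied growth is g = r − D₁/P₀.
g = 0.0886 − 4.95/158.89 = 0.0886 − 0.03115 = 0.05745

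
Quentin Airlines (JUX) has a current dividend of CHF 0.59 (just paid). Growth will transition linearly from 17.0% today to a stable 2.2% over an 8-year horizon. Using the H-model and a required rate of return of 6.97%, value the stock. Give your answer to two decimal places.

H-model: P₀ = D₀[(1+g_L) + H(g_S−g_L)]/(r−g_L), with H = 8/2 = 4.
P₀ = 0.59 × [(1+0.022) + 4×(0.17−0.022)] / (0.0697−0.022)
   = 0.59 × 1.6140 / 0.0477 = 19.9635

CHF 19.96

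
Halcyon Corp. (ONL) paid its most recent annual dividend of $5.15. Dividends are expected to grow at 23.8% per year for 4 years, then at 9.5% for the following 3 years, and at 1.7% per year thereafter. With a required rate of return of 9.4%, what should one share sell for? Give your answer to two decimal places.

$165.57

Three-stage DDM. Project D₁…D_7; terminal Gordon value at t=7 with g = 0.017; discount at r = 0.094.
D_1 = 6.3757
D_2 = 7.8931
D_3 = 9.7717
D_4 = 12.0973
D_5 = 13.2466
D_6 = 14.5050
D_7 = 15.8830
TV_7 = 16.1530/(0.094−0.017) = 209.7792
P₀ = Σ Dₜ/(1+r)ᵗ + TV_7/(1+r)^7 = 165.5652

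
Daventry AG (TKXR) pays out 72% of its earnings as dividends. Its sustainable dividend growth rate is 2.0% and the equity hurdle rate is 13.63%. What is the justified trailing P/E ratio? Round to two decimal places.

6.31

Justified trailing P/E = b(1+g)/(r−g) = 0.72×(1+0.02)/(0.1363−0.02) = 6.3147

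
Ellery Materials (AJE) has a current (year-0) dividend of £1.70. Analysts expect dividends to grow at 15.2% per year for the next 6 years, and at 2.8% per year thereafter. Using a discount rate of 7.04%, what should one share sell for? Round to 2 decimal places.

Two-stage DDM. Project D₁…D_6 at 0.152, terminal growth 0.028, discount at r = 0.0704.
D_1 = 1.9584
D_2 = 2.2561
D_3 = 2.5990
D_4 = 2.9940
D_5 = 3.4491
D_6 = 3.9734
Terminal value at t=6: TV = D_7/(r−g) = 4.0847/(0.0704−0.028) = 96.3365
P₀ = 1.9584/(1+0.0704)^1 + 2.2561/(1+0.0704)^2 + 2.5990/(1+0.0704)^3 + 2.9940/(1+0.0704)^4 + 3.4491/(1+0.0704)^5 + 3.9734/(1+0.0704)^6 + 96.3365/(1+0.0704)^6 = 77.3442

£77.34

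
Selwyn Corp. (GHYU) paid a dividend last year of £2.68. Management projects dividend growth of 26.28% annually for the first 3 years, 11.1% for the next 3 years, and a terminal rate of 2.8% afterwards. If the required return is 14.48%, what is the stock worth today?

£48.92

Three-stage DDM. Project D₁…D_6; terminal Gordon value at t=6 with g = 0.028; discount at r = 0.1448.
D_1 = 3.3843
D_2 = 4.2737
D_3 = 5.3968
D_4 = 5.9959
D_5 = 6.6614
D_6 = 7.4008
TV_6 = 7.6081/(0.1448−0.028) = 65.1375
P₀ = Σ Dₜ/(1+r)ᵗ + TV_6/(1+r)^6 = 48.9177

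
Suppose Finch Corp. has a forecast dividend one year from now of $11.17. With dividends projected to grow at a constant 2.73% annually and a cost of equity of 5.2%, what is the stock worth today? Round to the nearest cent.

$452.23

Gordon growth model: P₀ = D₁/(r − g), with D₁ = 11.17 given directly.
P₀ = 11.1700 / (0.052 − 0.0273) = 11.1700 / 0.0247 = 452.2267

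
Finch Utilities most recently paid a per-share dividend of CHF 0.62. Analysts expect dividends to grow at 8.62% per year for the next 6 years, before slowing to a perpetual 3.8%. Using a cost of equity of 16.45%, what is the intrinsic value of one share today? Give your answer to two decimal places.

Two-stage DDM. Project D₁…D_6 at 0.0862, terminal growth 0.038, discount at r = 0.1645.
D_1 = 0.6734
D_2 = 0.7315
D_3 = 0.7945
D_4 = 0.8630
D_5 = 0.9374
D_6 = 1.0182
Terminal value at t=6: TV = D_7/(r−g) = 1.0569/(0.1645−0.038) = 8.3552
P₀ = 0.6734/(1+0.1645)^1 + 0.7315/(1+0.1645)^2 + 0.7945/(1+0.1645)^3 + 0.8630/(1+0.1645)^4 + 0.9374/(1+0.1645)^5 + 1.0182/(1+0.1645)^6 + 8.3552/(1+0.1645)^6 = 6.2869

CHF 6.29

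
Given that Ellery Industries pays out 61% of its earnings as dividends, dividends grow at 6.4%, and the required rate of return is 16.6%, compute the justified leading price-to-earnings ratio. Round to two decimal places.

5.98

Justified leading P/E = b/(r−g) = 0.61/(0.166−0.064) = 5.9804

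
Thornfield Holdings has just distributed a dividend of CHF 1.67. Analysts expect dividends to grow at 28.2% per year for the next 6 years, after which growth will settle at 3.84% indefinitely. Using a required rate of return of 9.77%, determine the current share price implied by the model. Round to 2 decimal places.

Two-stage DDM. Project D₁…D_6 at 0.282, terminal growth 0.0384, discount at r = 0.0977.
D_1 = 2.1409
D_2 = 2.7447
D_3 = 3.5187
D_4 = 4.5110
D_5 = 5.7830
D_6 = 7.4139
Terminal value at t=6: TV = D_7/(r−g) = 7.6986/(0.0977−0.0384) = 129.8239
P₀ = 2.1409/(1+0.0977)^1 + 2.7447/(1+0.0977)^2 + 3.5187/(1+0.0977)^3 + 4.5110/(1+0.0977)^4 + 5.7830/(1+0.0977)^5 + 7.4139/(1+0.0977)^6 + 129.8239/(1+0.0977)^6 = 92.0702

CHF 92.07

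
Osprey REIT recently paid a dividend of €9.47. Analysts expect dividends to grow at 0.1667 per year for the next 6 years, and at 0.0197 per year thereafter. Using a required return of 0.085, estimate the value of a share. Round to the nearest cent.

Two-stage DDM. Project D₁…D_6 at 0.1667, terminal growth 0.0197, discount at r = 0.085.
D_1 = 11.0486
D_2 = 12.8905
D_3 = 15.0393
D_4 = 17.5463
D_5 = 20.4713
D_6 = 23.8839
Terminal value at t=6: TV = D_7/(r−g) = 24.3544/(0.085−0.0197) = 372.9618
P₀ = 11.0486/(1+0.085)^1 + 12.8905/(1+0.085)^2 + 15.0393/(1+0.085)^3 + 17.5463/(1+0.085)^4 + 20.4713/(1+0.085)^5 + 23.8839/(1+0.085)^6 + 372.9618/(1+0.085)^6 = 302.4273

€302.43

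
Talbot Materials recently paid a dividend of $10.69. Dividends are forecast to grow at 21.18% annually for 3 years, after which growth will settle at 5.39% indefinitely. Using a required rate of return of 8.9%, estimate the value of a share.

Two-stage DDM. Project D₁…D_3 at 0.2118, terminal growth 0.0539, discount at r = 0.089.
D_1 = 12.9541
D_2 = 15.6978
D_3 = 19.0226
Terminal value at t=3: TV = D_4/(r−g) = 20.0479/(0.089−0.0539) = 571.1666
P₀ = 12.9541/(1+0.089)^1 + 15.6978/(1+0.089)^2 + 19.0226/(1+0.089)^3 + 571.1666/(1+0.089)^3 = 482.1233

$482.12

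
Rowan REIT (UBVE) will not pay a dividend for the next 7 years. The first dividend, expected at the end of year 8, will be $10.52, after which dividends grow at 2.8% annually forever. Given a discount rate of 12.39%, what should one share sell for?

$48.43

Deferred-dividend DDM. At t=7 the remaining stream is a growing perpetuity with first payment D_8 = 10.52.
V_7 = D_8/(r−g) = 10.52/(0.1239−0.028) = 109.6976
P₀ = V_7/(1+r)^7 = 109.6976/(1+0.1239)^7 = 48.4288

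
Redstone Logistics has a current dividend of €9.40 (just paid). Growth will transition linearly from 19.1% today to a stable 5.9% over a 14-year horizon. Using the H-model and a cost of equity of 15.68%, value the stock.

€190.60

H-model: P₀ = D₀[(1+g_L) + H(g_S−g_L)]/(r−g_L), with H = 14/2 = 7.
P₀ = 9.40 × [(1+0.059) + 7×(0.191−0.059)] / (0.1568−0.059)
   = 9.40 × 1.9830 / 0.0978 = 190.5951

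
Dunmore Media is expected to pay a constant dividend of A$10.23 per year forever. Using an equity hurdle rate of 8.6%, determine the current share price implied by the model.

A$118.95

Zero-growth DDM (perpetuity): P₀ = D/r = 10.23 / 0.086 = 118.9535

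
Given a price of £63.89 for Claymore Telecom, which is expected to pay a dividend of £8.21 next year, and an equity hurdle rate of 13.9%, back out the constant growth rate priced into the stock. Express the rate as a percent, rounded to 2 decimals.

From P₀ = D₁/(r − g), the implied growth is g = r − D₁/P₀.
g = 0.139 − 8.21/63.89 = 0.139 − 0.12850 = 0.01050

1.05%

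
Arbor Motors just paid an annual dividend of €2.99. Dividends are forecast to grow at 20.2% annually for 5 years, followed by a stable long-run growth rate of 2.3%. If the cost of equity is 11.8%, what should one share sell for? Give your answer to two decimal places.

Two-stage DDM. Project D₁…D_5 at 0.202, terminal growth 0.023, discount at r = 0.118.
D_1 = 3.5940
D_2 = 4.3200
D_3 = 5.1926
D_4 = 6.2415
D_5 = 7.5023
Terminal value at t=5: TV = D_6/(r−g) = 7.6748/(0.118−0.023) = 80.7878
P₀ = 3.5940/(1+0.118)^1 + 4.3200/(1+0.118)^2 + 5.1926/(1+0.118)^3 + 6.2415/(1+0.118)^4 + 7.5023/(1+0.118)^5 + 80.7878/(1+0.118)^5 = 64.9296

€64.93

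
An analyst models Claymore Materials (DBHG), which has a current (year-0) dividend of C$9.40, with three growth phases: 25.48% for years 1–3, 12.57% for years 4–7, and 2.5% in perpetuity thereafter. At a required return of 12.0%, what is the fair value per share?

C$234.65

Three-stage DDM. Project D₁…D_7; terminal Gordon value at t=7 with g = 0.025; discount at r = 0.12.
D_1 = 11.7951
D_2 = 14.8005
D_3 = 18.5717
D_4 = 20.9061
D_5 = 23.5341
D_6 = 26.4923
D_7 = 29.8224
TV_7 = 30.5679/(0.12−0.025) = 321.7676
P₀ = Σ Dₜ/(1+r)ᵗ + TV_7/(1+r)^7 = 234.6525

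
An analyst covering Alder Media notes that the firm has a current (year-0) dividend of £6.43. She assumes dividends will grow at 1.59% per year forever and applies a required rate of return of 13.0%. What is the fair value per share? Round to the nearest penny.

£57.25

Gordon growth model: P₀ = D₁/(r − g). D₁ = 6.43 × (1 + 0.0159) = 6.5322.
P₀ = 6.5322 / (0.13 − 0.0159) = 6.5322 / 0.1141 = 57.2501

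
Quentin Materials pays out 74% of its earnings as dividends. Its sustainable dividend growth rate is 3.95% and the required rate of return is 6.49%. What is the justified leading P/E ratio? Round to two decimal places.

Justified leading P/E = b/(r−g) = 0.74/(0.0649−0.0395) = 29.1339

29.13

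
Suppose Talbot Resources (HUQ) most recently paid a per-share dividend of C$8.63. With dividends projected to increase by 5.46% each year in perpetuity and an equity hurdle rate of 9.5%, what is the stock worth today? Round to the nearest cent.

C$225.28

Gordon growth model: P₀ = D₁/(r − g). D₁ = 8.63 × (1 + 0.0546) = 9.1012.
P₀ = 9.1012 / (0.095 − 0.0546) = 9.1012 / 0.0404 = 225.2772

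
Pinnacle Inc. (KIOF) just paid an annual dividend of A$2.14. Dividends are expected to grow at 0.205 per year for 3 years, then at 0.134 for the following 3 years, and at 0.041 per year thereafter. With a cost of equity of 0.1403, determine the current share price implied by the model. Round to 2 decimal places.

Three-stage DDM. Project D₁…D_6; terminal Gordon value at t=6 with g = 0.041; discount at r = 0.1403.
D_1 = 2.5787
D_2 = 3.1073
D_3 = 3.7443
D_4 = 4.2461
D_5 = 4.8151
D_6 = 5.4603
TV_6 = 5.6841/(0.1403−0.041) = 57.2421
P₀ = Σ Dₜ/(1+r)ᵗ + TV_6/(1+r)^6 = 40.7067

A$40.71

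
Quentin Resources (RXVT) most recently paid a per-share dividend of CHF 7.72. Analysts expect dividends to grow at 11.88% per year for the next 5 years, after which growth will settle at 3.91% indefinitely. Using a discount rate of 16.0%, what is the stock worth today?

CHF 90.05

Two-stage DDM. Project D₁…D_5 at 0.1188, terminal growth 0.0391, discount at r = 0.16.
D_1 = 8.6371
D_2 = 9.6632
D_3 = 10.8112
D_4 = 12.0956
D_5 = 13.5325
Terminal value at t=5: TV = D_6/(r−g) = 14.0617/(0.16−0.0391) = 116.3083
P₀ = 8.6371/(1+0.16)^1 + 9.6632/(1+0.16)^2 + 10.8112/(1+0.16)^3 + 12.0956/(1+0.16)^4 + 13.5325/(1+0.16)^5 + 116.3083/(1+0.16)^5 = 90.0526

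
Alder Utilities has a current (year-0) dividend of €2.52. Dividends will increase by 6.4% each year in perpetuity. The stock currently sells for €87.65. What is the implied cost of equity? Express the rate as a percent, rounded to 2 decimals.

9.46%

Rearranging the constant-growth DDM: r = D₁/P₀ + g.
D₁ = 2.52 × (1 + 0.064) = 2.6813.
r = 2.6813 / 87.65 + 0.064 = 0.03059 + 0.064 = 0.09459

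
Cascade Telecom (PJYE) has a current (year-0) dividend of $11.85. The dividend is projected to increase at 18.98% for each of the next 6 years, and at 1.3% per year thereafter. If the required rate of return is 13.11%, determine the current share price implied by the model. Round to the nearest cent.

$222.89

Two-stage DDM. Project D₁…D_6 at 0.1898, terminal growth 0.013, discount at r = 0.1311.
D_1 = 14.0991
D_2 = 16.7751
D_3 = 19.9591
D_4 = 23.7473
D_5 = 28.2545
D_6 = 33.6172
Terminal value at t=6: TV = D_7/(r−g) = 34.0543/(0.1311−0.013) = 288.3511
P₀ = 14.0991/(1+0.1311)^1 + 16.7751/(1+0.1311)^2 + 19.9591/(1+0.1311)^3 + 23.7473/(1+0.1311)^4 + 28.2545/(1+0.1311)^5 + 33.6172/(1+0.1311)^6 + 288.3511/(1+0.1311)^6 = 222.8854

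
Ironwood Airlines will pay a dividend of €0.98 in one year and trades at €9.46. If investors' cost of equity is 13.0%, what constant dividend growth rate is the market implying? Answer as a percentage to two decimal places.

2.64%

From P₀ = D₁/(r − g), the implied growth is g = r − D₁/P₀.
g = 0.13 − 0.98/9.46 = 0.13 − 0.10359 = 0.02641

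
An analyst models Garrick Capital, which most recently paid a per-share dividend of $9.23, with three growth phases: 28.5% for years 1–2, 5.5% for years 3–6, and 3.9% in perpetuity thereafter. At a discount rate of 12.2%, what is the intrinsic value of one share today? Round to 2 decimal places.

Three-stage DDM. Project D₁…D_6; terminal Gordon value at t=6 with g = 0.039; discount at r = 0.122.
D_1 = 11.8605
D_2 = 15.2408
D_3 = 16.0791
D_4 = 16.9634
D_5 = 17.8964
D_6 = 18.8807
TV_6 = 19.6170/(0.122−0.039) = 236.3498
P₀ = Σ Dₜ/(1+r)ᵗ + TV_6/(1+r)^6 = 182.7606

$182.76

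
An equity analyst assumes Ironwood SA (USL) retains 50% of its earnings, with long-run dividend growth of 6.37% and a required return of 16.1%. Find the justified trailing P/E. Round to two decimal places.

Payout ratio b = 1 − 0.50 = 0.50.
Justified trailing P/E = b(1+g)/(r−g) = 0.50×(1+0.0637)/(0.161−0.0637) = 5.4661

5.47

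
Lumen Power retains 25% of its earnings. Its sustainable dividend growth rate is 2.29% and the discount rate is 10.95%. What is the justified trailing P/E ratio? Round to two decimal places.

Payout ratio b = 1 − 0.25 = 0.75.
Justified trailing P/E = b(1+g)/(r−g) = 0.75×(1+0.0229)/(0.1095−0.0229) = 8.8588

8.86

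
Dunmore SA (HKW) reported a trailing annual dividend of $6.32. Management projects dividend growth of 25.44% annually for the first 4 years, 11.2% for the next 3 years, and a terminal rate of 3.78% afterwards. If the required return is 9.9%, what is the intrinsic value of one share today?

$256.95

Three-stage DDM. Project D₁…D_7; terminal Gordon value at t=7 with g = 0.0378; discount at r = 0.099.
D_1 = 7.9278
D_2 = 9.9446
D_3 = 12.4746
D_4 = 15.6481
D_5 = 17.4007
D_6 = 19.3495
D_7 = 21.5167
TV_7 = 22.3300/(0.099−0.0378) = 364.8698
P₀ = Σ Dₜ/(1+r)ᵗ + TV_7/(1+r)^7 = 256.9516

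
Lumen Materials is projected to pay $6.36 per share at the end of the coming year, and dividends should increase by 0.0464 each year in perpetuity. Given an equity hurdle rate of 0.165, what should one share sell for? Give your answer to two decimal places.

$53.63

Gordon growth model: P₀ = D₁/(r − g), with D₁ = 6.36 given directly.
P₀ = 6.3600 / (0.165 − 0.0464) = 6.3600 / 0.1186 = 53.6256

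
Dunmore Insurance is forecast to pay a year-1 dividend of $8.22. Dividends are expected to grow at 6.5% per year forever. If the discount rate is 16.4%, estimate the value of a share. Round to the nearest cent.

Gordon growth model: P₀ = D₁/(r − g), with D₁ = 8.22 given directly.
P₀ = 8.2200 / (0.164 − 0.065) = 8.2200 / 0.099 = 83.0303

$83.03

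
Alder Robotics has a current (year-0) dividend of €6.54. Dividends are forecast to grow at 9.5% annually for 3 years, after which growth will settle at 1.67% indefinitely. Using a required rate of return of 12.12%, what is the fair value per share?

Two-stage DDM. Project D₁…D_3 at 0.095, terminal growth 0.0167, discount at r = 0.1212.
D_1 = 7.1613
D_2 = 7.8416
D_3 = 8.5866
Terminal value at t=3: TV = D_4/(r−g) = 8.7300/(0.1212−0.0167) = 83.5404
P₀ = 7.1613/(1+0.1212)^1 + 7.8416/(1+0.1212)^2 + 8.5866/(1+0.1212)^3 + 83.5404/(1+0.1212)^3 = 77.9889

€77.99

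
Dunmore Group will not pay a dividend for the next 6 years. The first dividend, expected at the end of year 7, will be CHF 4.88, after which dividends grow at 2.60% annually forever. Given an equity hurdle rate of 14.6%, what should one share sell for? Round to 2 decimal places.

CHF 17.95

Deferred-dividend DDM. At t=6 the remaining stream is a growing perpetuity with first payment D_7 = 4.88.
V_6 = D_7/(r−g) = 4.88/(0.146−0.026) = 40.6667
P₀ = V_6/(1+r)^6 = 40.6667/(1+0.146)^6 = 17.9527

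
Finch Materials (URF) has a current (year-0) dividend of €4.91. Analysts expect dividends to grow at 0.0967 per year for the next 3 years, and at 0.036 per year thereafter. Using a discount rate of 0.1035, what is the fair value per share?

Two-stage DDM. Project D₁…D_3 at 0.0967, terminal growth 0.036, discount at r = 0.1035.
D_1 = 5.3848
D_2 = 5.9055
D_3 = 6.4766
Terminal value at t=3: TV = D_4/(r−g) = 6.7097/(0.1035−0.036) = 99.4033
P₀ = 5.3848/(1+0.1035)^1 + 5.9055/(1+0.1035)^2 + 6.4766/(1+0.1035)^3 + 99.4033/(1+0.1035)^3 = 88.5240

€88.52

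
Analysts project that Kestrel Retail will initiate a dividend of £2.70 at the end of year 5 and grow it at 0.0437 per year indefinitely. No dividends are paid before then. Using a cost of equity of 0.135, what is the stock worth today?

Deferred-dividend DDM. At t=4 the remaining stream is a growing perpetuity with first payment D_5 = 2.70.
V_4 = D_5/(r−g) = 2.70/(0.135−0.0437) = 29.5728
P₀ = V_4/(1+r)^4 = 29.5728/(1+0.135)^4 = 17.8201

£17.82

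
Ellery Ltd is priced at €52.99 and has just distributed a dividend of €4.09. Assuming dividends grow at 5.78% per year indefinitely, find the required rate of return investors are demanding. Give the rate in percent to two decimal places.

13.94%

Rearranging the constant-growth DDM: r = D₁/P₀ + g.
D₁ = 4.09 × (1 + 0.0578) = 4.3264.
r = 4.3264 / 52.99 + 0.0578 = 0.08165 + 0.0578 = 0.13945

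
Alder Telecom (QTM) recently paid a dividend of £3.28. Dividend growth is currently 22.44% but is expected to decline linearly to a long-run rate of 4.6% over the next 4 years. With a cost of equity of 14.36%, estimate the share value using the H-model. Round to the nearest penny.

£47.14

H-model: P₀ = D₀[(1+g_L) + H(g_S−g_L)]/(r−g_L), with H = 4/2 = 2.
P₀ = 3.28 × [(1+0.046) + 2×(0.2244−0.046)] / (0.1436−0.046)
   = 3.28 × 1.4028 / 0.0976 = 47.1433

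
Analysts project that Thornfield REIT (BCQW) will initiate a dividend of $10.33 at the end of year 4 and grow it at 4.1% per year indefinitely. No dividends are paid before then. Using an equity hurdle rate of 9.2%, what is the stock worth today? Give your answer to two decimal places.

$155.55

Deferred-dividend DDM. At t=3 the remaining stream is a growing perpetuity with first payment D_4 = 10.33.
V_3 = D_4/(r−g) = 10.33/(0.092−0.041) = 202.5490
P₀ = V_3/(1+r)^3 = 202.5490/(1+0.092)^3 = 155.5472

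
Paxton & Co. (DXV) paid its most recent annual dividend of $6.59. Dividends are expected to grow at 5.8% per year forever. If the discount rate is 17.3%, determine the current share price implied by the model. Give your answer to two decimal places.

Gordon growth model: P₀ = D₁/(r − g). D₁ = 6.59 × (1 + 0.058) = 6.9722.
P₀ = 6.9722 / (0.173 − 0.058) = 6.9722 / 0.115 = 60.6280

$60.63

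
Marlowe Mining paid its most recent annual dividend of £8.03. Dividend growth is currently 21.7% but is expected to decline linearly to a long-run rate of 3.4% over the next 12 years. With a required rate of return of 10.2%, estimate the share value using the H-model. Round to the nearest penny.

£251.76

H-model: P₀ = D₀[(1+g_L) + H(g_S−g_L)]/(r−g_L), with H = 12/2 = 6.
P₀ = 8.03 × [(1+0.034) + 6×(0.217−0.034)] / (0.102−0.034)
   = 8.03 × 2.1320 / 0.068 = 251.7641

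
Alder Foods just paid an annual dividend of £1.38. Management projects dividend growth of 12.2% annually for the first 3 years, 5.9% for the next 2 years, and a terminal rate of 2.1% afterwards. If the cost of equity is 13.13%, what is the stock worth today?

£17.43

Three-stage DDM. Project D₁…D_5; terminal Gordon value at t=5 with g = 0.021; discount at r = 0.1313.
D_1 = 1.5484
D_2 = 1.7373
D_3 = 1.9492
D_4 = 2.0642
D_5 = 2.1860
TV_5 = 2.2319/(0.1313−0.021) = 20.2348
P₀ = Σ Dₜ/(1+r)ᵗ + TV_5/(1+r)^5 = 17.4319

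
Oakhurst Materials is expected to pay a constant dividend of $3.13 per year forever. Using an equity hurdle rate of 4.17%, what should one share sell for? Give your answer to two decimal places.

$75.06

Zero-growth DDM (perpetuity): P₀ = D/r = 3.13 / 0.0417 = 75.0600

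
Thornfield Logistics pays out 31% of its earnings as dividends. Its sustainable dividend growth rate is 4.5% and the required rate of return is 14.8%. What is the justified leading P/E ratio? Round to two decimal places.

Justified leading P/E = b/(r−g) = 0.31/(0.148−0.045) = 3.0097

3.01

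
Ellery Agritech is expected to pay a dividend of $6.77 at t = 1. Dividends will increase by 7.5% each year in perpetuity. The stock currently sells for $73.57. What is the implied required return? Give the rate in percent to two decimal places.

Rearranging the constant-growth DDM: r = D₁/P₀ + g.
r = 6.7700 / 73.57 + 0.075 = 0.09202 + 0.075 = 0.16702

16.70%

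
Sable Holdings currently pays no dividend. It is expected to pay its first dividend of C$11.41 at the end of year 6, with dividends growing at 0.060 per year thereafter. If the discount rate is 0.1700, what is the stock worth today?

C$47.31

Deferred-dividend DDM. At t=5 the remaining stream is a growing perpetuity with first payment D_6 = 11.41.
V_5 = D_6/(r−g) = 11.41/(0.17−0.06) = 103.7273
P₀ = V_5/(1+r)^5 = 103.7273/(1+0.17)^5 = 47.3112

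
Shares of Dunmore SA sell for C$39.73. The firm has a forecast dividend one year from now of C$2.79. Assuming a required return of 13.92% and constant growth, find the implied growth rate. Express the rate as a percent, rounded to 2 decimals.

From P₀ = D₁/(r − g), the implied growth is g = r − D₁/P₀.
g = 0.1392 − 2.79/39.73 = 0.1392 − 0.07022 = 0.06898

6.90%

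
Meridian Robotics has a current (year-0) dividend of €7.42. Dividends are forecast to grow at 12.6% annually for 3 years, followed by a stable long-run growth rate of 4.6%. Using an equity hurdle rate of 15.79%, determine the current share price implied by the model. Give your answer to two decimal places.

€84.84

Two-stage DDM. Project D₁…D_3 at 0.126, terminal growth 0.046, discount at r = 0.1579.
D_1 = 8.3549
D_2 = 9.4076
D_3 = 10.5930
Terminal value at t=3: TV = D_4/(r−g) = 11.0803/(0.1579−0.046) = 99.0195
P₀ = 8.3549/(1+0.1579)^1 + 9.4076/(1+0.1579)^2 + 10.5930/(1+0.1579)^3 + 99.0195/(1+0.1579)^3 = 84.8392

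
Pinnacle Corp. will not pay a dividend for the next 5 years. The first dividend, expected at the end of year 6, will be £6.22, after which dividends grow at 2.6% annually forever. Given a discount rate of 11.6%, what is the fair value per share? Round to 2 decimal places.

Deferred-dividend DDM. At t=5 the remaining stream is a growing perpetuity with first payment D_6 = 6.22.
V_5 = D_6/(r−g) = 6.22/(0.116−0.026) = 69.1111
P₀ = V_5/(1+r)^5 = 69.1111/(1+0.116)^5 = 39.9233

£39.92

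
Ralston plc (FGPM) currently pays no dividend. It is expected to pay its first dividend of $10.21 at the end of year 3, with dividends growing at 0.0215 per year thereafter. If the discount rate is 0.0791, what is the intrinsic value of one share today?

$152.22

Deferred-dividend DDM. At t=2 the remaining stream is a growing perpetuity with first payment D_3 = 10.21.
V_2 = D_3/(r−g) = 10.21/(0.0791−0.0215) = 177.2569
P₀ = V_2/(1+r)^2 = 177.2569/(1+0.0791)^2 = 152.2229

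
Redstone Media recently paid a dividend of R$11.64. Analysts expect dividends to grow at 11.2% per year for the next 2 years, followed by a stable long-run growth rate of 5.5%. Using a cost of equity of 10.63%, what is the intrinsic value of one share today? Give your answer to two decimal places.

R$265.31

Two-stage DDM. Project D₁…D_2 at 0.112, terminal growth 0.055, discount at r = 0.1063.
D_1 = 12.9437
D_2 = 14.3934
Terminal value at t=2: TV = D_3/(r−g) = 15.1850/(0.1063−0.055) = 296.0040
P₀ = 12.9437/(1+0.1063)^1 + 14.3934/(1+0.1063)^2 + 296.0040/(1+0.1063)^2 = 265.3134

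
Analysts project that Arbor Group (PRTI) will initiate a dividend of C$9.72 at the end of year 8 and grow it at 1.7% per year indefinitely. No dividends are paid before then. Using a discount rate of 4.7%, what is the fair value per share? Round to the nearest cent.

Deferred-dividend DDM. At t=7 the remaining stream is a growing perpetuity with first payment D_8 = 9.72.
V_7 = D_8/(r−g) = 9.72/(0.047−0.017) = 324.0000
P₀ = V_7/(1+r)^7 = 324.0000/(1+0.047)^7 = 234.9191

C$234.92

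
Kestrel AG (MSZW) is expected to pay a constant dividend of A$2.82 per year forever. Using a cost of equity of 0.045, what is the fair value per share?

A$62.67

Zero-growth DDM (perpetuity): P₀ = D/r = 2.82 / 0.045 = 62.6667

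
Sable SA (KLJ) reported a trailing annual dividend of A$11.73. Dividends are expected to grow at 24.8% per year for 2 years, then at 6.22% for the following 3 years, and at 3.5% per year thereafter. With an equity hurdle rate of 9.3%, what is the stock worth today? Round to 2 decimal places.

A$322.50

Three-stage DDM. Project D₁…D_5; terminal Gordon value at t=5 with g = 0.035; discount at r = 0.093.
D_1 = 14.6390
D_2 = 18.2695
D_3 = 19.4059
D_4 = 20.6129
D_5 = 21.8951
TV_5 = 22.6614/(0.093−0.035) = 390.7135
P₀ = Σ Dₜ/(1+r)ᵗ + TV_5/(1+r)^5 = 322.4983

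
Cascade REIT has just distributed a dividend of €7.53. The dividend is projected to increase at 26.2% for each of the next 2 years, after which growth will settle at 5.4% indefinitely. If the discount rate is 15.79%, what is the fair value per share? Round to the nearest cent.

Two-stage DDM. Project D₁…D_2 at 0.262, terminal growth 0.054, discount at r = 0.1579.
D_1 = 9.5029
D_2 = 11.9926
Terminal value at t=2: TV = D_3/(r−g) = 12.6402/(0.1579−0.054) = 121.6575
P₀ = 9.5029/(1+0.1579)^1 + 11.9926/(1+0.1579)^2 + 121.6575/(1+0.1579)^2 = 107.8914

€107.89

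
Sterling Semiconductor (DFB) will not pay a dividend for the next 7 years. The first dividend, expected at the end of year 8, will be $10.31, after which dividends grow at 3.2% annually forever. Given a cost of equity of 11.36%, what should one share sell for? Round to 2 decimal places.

Deferred-dividend DDM. At t=7 the remaining stream is a growing perpetuity with first payment D_8 = 10.31.
V_7 = D_8/(r−g) = 10.31/(0.1136−0.032) = 126.3480
P₀ = V_7/(1+r)^7 = 126.3480/(1+0.1136)^7 = 59.4927

$59.49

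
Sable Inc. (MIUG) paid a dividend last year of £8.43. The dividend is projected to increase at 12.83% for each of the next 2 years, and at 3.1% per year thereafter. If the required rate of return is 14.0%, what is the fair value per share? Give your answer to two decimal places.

£94.71

Two-stage DDM. Project D₁…D_2 at 0.1283, terminal growth 0.031, discount at r = 0.14.
D_1 = 9.5116
D_2 = 10.7319
Terminal value at t=2: TV = D_3/(r−g) = 11.0646/(0.14−0.031) = 101.5100
P₀ = 9.5116/(1+0.14)^1 + 10.7319/(1+0.14)^2 + 101.5100/(1+0.14)^2 = 94.7100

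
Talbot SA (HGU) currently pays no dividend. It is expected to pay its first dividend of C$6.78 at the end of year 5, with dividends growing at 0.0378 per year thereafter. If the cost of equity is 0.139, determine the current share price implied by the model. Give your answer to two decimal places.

C$39.81

Deferred-dividend DDM. At t=4 the remaining stream is a growing perpetuity with first payment D_5 = 6.78.
V_4 = D_5/(r−g) = 6.78/(0.139−0.0378) = 66.9960
P₀ = V_4/(1+r)^4 = 66.9960/(1+0.139)^4 = 39.8065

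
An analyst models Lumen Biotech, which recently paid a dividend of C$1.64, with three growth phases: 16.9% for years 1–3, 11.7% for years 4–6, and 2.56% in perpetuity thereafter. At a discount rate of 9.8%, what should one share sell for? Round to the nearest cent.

C$41.25

Three-stage DDM. Project D₁…D_6; terminal Gordon value at t=6 with g = 0.0256; discount at r = 0.098.
D_1 = 1.9172
D_2 = 2.2412
D_3 = 2.6199
D_4 = 2.9264
D_5 = 3.2688
D_6 = 3.6513
TV_6 = 3.7448/(0.098−0.0256) = 51.7233
P₀ = Σ Dₜ/(1+r)ᵗ + TV_6/(1+r)^6 = 41.2465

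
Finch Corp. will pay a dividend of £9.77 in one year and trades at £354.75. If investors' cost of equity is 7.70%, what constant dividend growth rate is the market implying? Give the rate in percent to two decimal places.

From P₀ = D₁/(r − g), the implied growth is g = r − D₁/P₀.
g = 0.077 − 9.77/354.75 = 0.077 − 0.02754 = 0.04946

4.95%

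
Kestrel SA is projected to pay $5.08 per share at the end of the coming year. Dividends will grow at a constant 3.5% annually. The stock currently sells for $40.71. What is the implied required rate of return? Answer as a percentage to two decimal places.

Rearranging the constant-growth DDM: r = D₁/P₀ + g.
r = 5.0800 / 40.71 + 0.035 = 0.12479 + 0.035 = 0.15979

15.98%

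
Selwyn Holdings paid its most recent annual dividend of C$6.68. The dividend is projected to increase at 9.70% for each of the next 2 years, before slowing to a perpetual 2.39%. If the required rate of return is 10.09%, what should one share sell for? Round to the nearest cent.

C$101.49

Two-stage DDM. Project D₁…D_2 at 0.097, terminal growth 0.0239, discount at r = 0.1009.
D_1 = 7.3280
D_2 = 8.0388
Terminal value at t=2: TV = D_3/(r−g) = 8.2309/(0.1009−0.0239) = 106.8948
P₀ = 7.3280/(1+0.1009)^1 + 8.0388/(1+0.1009)^2 + 106.8948/(1+0.1009)^2 = 101.4875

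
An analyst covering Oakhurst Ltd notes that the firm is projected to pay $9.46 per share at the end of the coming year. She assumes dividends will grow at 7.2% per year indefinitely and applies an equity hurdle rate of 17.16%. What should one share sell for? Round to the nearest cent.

Gordon growth model: P₀ = D₁/(r − g), with D₁ = 9.46 given directly.
P₀ = 9.4600 / (0.1716 − 0.072) = 9.4600 / 0.0996 = 94.9799

$94.98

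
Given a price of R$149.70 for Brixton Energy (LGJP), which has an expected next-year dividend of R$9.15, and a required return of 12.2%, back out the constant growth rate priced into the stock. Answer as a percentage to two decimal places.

From P₀ = D₁/(r − g), the implied growth is g = r − D₁/P₀.
g = 0.122 − 9.15/149.70 = 0.122 − 0.06112 = 0.06088

6.09%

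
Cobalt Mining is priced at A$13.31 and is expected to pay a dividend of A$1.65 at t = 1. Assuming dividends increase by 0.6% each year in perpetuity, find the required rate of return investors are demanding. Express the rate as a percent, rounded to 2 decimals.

Rearranging the constant-growth DDM: r = D₁/P₀ + g.
r = 1.6500 / 13.31 + 0.006 = 0.12397 + 0.006 = 0.12997

13.00%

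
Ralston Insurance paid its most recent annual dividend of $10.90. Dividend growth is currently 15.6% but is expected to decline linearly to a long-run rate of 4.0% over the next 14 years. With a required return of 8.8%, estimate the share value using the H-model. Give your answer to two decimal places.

H-model: P₀ = D₀[(1+g_L) + H(g_S−g_L)]/(r−g_L), with H = 14/2 = 7.
P₀ = 10.90 × [(1+0.04) + 7×(0.156−0.04)] / (0.088−0.04)
   = 10.90 × 1.8520 / 0.048 = 420.5583

$420.56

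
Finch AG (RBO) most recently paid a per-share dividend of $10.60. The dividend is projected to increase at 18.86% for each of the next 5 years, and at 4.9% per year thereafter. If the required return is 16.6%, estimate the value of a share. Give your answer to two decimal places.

Two-stage DDM. Project D₁…D_5 at 0.1886, terminal growth 0.049, discount at r = 0.166.
D_1 = 12.5992
D_2 = 14.9754
D_3 = 17.7997
D_4 = 21.1567
D_5 = 25.1469
Terminal value at t=5: TV = D_6/(r−g) = 26.3791/(0.166−0.049) = 225.4624
P₀ = 12.5992/(1+0.166)^1 + 14.9754/(1+0.166)^2 + 17.7997/(1+0.166)^3 + 21.1567/(1+0.166)^4 + 25.1469/(1+0.166)^5 + 225.4624/(1+0.166)^5 = 160.7746

$160.77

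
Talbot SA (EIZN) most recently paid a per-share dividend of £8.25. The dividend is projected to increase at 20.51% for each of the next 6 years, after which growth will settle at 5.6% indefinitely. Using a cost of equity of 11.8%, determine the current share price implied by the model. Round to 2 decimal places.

£285.29

Two-stage DDM. Project D₁…D_6 at 0.2051, terminal growth 0.056, discount at r = 0.118.
D_1 = 9.9421
D_2 = 11.9812
D_3 = 14.4385
D_4 = 17.3999
D_5 = 20.9686
D_6 = 25.2693
Terminal value at t=6: TV = D_7/(r−g) = 26.6843/(0.118−0.056) = 430.3925
P₀ = 9.9421/(1+0.118)^1 + 11.9812/(1+0.118)^2 + 14.4385/(1+0.118)^3 + 17.3999/(1+0.118)^4 + 20.9686/(1+0.118)^5 + 25.2693/(1+0.118)^6 + 430.3925/(1+0.118)^6 = 285.2942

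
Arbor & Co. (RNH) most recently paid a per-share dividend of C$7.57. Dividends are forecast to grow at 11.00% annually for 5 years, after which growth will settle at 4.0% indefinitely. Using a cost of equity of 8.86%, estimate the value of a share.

Two-stage DDM. Project D₁…D_5 at 0.11, terminal growth 0.04, discount at r = 0.0886.
D_1 = 8.4027
D_2 = 9.3270
D_3 = 10.3530
D_4 = 11.4918
D_5 = 12.7559
Terminal value at t=5: TV = D_6/(r−g) = 13.2661/(0.0886−0.04) = 272.9656
P₀ = 8.4027/(1+0.0886)^1 + 9.3270/(1+0.0886)^2 + 10.3530/(1+0.0886)^3 + 11.4918/(1+0.0886)^4 + 12.7559/(1+0.0886)^5 + 272.9656/(1+0.0886)^5 = 218.6942

C$218.69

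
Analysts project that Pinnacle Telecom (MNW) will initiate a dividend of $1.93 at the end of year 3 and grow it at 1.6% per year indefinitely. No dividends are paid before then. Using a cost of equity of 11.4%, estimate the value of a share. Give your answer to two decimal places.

$15.87

Deferred-dividend DDM. At t=2 the remaining stream is a growing perpetuity with first payment D_3 = 1.93.
V_2 = D_3/(r−g) = 1.93/(0.114−0.016) = 19.6939
P₀ = V_2/(1+r)^2 = 19.6939/(1+0.114)^2 = 15.8694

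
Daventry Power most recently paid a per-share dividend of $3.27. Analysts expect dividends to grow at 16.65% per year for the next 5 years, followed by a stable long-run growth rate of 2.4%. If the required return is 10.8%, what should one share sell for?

Two-stage DDM. Project D₁…D_5 at 0.1665, terminal growth 0.024, discount at r = 0.108.
D_1 = 3.8145
D_2 = 4.4496
D_3 = 5.1904
D_4 = 6.0546
D_5 = 7.0627
Terminal value at t=5: TV = D_6/(r−g) = 7.2322/(0.108−0.024) = 86.0978
P₀ = 3.8145/(1+0.108)^1 + 4.4496/(1+0.108)^2 + 5.1904/(1+0.108)^3 + 6.0546/(1+0.108)^4 + 7.0627/(1+0.108)^5 + 86.0978/(1+0.108)^5 = 70.6871

$70.69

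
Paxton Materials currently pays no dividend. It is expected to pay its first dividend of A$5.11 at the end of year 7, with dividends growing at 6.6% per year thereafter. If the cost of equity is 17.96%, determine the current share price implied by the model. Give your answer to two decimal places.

A$16.70

Deferred-dividend DDM. At t=6 the remaining stream is a growing perpetuity with first payment D_7 = 5.11.
V_6 = D_7/(r−g) = 5.11/(0.1796−0.066) = 44.9824
P₀ = V_6/(1+r)^6 = 44.9824/(1+0.1796)^6 = 16.6968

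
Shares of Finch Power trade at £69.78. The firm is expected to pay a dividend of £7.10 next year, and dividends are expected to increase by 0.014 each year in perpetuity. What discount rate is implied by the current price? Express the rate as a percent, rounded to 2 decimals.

11.57%

Rearranging the constant-growth DDM: r = D₁/P₀ + g.
r = 7.1000 / 69.78 + 0.014 = 0.10175 + 0.014 = 0.11575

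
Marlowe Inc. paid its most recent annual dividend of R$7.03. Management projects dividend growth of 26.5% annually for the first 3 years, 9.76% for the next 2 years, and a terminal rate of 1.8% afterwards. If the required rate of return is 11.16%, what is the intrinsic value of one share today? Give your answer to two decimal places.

Three-stage DDM. Project D₁…D_5; terminal Gordon value at t=5 with g = 0.018; discount at r = 0.1116.
D_1 = 8.8930
D_2 = 11.2496
D_3 = 14.2307
D_4 = 15.6196
D_5 = 17.1441
TV_5 = 17.4527/(0.1116−0.018) = 186.4606
P₀ = Σ Dₜ/(1+r)ᵗ + TV_5/(1+r)^5 = 157.6572

R$157.66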